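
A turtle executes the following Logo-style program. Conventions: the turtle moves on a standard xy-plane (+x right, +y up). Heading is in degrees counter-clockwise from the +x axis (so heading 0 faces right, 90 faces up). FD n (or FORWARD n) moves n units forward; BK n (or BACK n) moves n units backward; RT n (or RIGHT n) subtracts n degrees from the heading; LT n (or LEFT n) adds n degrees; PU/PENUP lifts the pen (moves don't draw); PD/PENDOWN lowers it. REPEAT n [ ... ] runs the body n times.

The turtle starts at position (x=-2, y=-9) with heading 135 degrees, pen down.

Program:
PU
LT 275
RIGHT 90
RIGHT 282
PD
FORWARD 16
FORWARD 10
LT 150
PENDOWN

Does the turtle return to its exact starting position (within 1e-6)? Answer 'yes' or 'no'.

Answer: no

Derivation:
Executing turtle program step by step:
Start: pos=(-2,-9), heading=135, pen down
PU: pen up
LT 275: heading 135 -> 50
RT 90: heading 50 -> 320
RT 282: heading 320 -> 38
PD: pen down
FD 16: (-2,-9) -> (10.608,0.851) [heading=38, draw]
FD 10: (10.608,0.851) -> (18.488,7.007) [heading=38, draw]
LT 150: heading 38 -> 188
PD: pen down
Final: pos=(18.488,7.007), heading=188, 2 segment(s) drawn

Start position: (-2, -9)
Final position: (18.488, 7.007)
Distance = 26; >= 1e-6 -> NOT closed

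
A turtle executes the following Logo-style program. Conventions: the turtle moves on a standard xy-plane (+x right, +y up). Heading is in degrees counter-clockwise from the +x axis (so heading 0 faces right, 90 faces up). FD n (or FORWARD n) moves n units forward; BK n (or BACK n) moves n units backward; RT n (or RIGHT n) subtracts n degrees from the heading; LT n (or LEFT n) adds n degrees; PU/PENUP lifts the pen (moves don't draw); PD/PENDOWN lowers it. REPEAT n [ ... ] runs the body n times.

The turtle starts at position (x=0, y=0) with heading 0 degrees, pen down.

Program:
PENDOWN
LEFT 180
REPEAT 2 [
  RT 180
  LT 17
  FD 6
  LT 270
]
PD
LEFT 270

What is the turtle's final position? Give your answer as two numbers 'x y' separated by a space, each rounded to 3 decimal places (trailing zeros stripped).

Answer: 2.383 6.728

Derivation:
Executing turtle program step by step:
Start: pos=(0,0), heading=0, pen down
PD: pen down
LT 180: heading 0 -> 180
REPEAT 2 [
  -- iteration 1/2 --
  RT 180: heading 180 -> 0
  LT 17: heading 0 -> 17
  FD 6: (0,0) -> (5.738,1.754) [heading=17, draw]
  LT 270: heading 17 -> 287
  -- iteration 2/2 --
  RT 180: heading 287 -> 107
  LT 17: heading 107 -> 124
  FD 6: (5.738,1.754) -> (2.383,6.728) [heading=124, draw]
  LT 270: heading 124 -> 34
]
PD: pen down
LT 270: heading 34 -> 304
Final: pos=(2.383,6.728), heading=304, 2 segment(s) drawn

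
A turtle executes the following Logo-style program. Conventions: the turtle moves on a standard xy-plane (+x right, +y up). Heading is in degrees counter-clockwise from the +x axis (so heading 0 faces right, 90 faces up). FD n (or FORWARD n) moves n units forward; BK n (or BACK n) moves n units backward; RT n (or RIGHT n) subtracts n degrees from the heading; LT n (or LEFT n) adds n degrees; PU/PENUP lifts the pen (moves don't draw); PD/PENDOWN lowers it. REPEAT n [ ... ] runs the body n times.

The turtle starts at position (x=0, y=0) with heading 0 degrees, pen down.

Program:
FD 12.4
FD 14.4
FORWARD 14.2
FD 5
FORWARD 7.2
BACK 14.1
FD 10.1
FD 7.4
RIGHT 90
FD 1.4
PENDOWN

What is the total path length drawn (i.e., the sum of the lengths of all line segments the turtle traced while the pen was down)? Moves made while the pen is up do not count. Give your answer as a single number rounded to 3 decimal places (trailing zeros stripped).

Answer: 86.2

Derivation:
Executing turtle program step by step:
Start: pos=(0,0), heading=0, pen down
FD 12.4: (0,0) -> (12.4,0) [heading=0, draw]
FD 14.4: (12.4,0) -> (26.8,0) [heading=0, draw]
FD 14.2: (26.8,0) -> (41,0) [heading=0, draw]
FD 5: (41,0) -> (46,0) [heading=0, draw]
FD 7.2: (46,0) -> (53.2,0) [heading=0, draw]
BK 14.1: (53.2,0) -> (39.1,0) [heading=0, draw]
FD 10.1: (39.1,0) -> (49.2,0) [heading=0, draw]
FD 7.4: (49.2,0) -> (56.6,0) [heading=0, draw]
RT 90: heading 0 -> 270
FD 1.4: (56.6,0) -> (56.6,-1.4) [heading=270, draw]
PD: pen down
Final: pos=(56.6,-1.4), heading=270, 9 segment(s) drawn

Segment lengths:
  seg 1: (0,0) -> (12.4,0), length = 12.4
  seg 2: (12.4,0) -> (26.8,0), length = 14.4
  seg 3: (26.8,0) -> (41,0), length = 14.2
  seg 4: (41,0) -> (46,0), length = 5
  seg 5: (46,0) -> (53.2,0), length = 7.2
  seg 6: (53.2,0) -> (39.1,0), length = 14.1
  seg 7: (39.1,0) -> (49.2,0), length = 10.1
  seg 8: (49.2,0) -> (56.6,0), length = 7.4
  seg 9: (56.6,0) -> (56.6,-1.4), length = 1.4
Total = 86.2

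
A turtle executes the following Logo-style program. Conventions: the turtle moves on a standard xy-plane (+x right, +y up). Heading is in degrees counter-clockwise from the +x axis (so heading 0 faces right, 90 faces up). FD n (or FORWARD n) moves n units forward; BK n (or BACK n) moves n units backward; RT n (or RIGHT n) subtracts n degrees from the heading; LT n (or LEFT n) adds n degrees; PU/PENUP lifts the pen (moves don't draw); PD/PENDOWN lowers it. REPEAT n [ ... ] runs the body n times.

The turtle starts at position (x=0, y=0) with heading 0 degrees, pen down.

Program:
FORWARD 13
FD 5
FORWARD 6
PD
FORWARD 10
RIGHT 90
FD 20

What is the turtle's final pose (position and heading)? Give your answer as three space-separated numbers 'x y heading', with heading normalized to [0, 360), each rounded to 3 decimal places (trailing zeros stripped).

Answer: 34 -20 270

Derivation:
Executing turtle program step by step:
Start: pos=(0,0), heading=0, pen down
FD 13: (0,0) -> (13,0) [heading=0, draw]
FD 5: (13,0) -> (18,0) [heading=0, draw]
FD 6: (18,0) -> (24,0) [heading=0, draw]
PD: pen down
FD 10: (24,0) -> (34,0) [heading=0, draw]
RT 90: heading 0 -> 270
FD 20: (34,0) -> (34,-20) [heading=270, draw]
Final: pos=(34,-20), heading=270, 5 segment(s) drawn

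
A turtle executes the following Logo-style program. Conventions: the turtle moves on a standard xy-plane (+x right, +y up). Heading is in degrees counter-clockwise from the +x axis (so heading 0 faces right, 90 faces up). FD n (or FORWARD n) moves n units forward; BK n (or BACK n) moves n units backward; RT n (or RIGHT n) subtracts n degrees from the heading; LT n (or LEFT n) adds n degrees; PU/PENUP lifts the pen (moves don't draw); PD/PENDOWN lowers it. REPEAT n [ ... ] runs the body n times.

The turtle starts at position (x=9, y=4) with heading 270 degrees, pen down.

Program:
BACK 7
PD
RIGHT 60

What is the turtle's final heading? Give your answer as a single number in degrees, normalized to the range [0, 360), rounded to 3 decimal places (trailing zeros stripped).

Executing turtle program step by step:
Start: pos=(9,4), heading=270, pen down
BK 7: (9,4) -> (9,11) [heading=270, draw]
PD: pen down
RT 60: heading 270 -> 210
Final: pos=(9,11), heading=210, 1 segment(s) drawn

Answer: 210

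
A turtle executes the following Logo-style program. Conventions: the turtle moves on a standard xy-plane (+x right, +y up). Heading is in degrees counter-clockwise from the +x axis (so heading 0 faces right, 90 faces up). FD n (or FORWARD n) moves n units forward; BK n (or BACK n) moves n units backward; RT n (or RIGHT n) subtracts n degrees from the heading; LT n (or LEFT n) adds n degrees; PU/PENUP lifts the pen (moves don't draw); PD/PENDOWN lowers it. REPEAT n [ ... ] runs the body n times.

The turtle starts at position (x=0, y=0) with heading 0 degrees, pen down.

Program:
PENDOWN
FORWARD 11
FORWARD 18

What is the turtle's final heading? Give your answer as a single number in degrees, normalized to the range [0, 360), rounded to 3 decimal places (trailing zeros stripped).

Answer: 0

Derivation:
Executing turtle program step by step:
Start: pos=(0,0), heading=0, pen down
PD: pen down
FD 11: (0,0) -> (11,0) [heading=0, draw]
FD 18: (11,0) -> (29,0) [heading=0, draw]
Final: pos=(29,0), heading=0, 2 segment(s) drawn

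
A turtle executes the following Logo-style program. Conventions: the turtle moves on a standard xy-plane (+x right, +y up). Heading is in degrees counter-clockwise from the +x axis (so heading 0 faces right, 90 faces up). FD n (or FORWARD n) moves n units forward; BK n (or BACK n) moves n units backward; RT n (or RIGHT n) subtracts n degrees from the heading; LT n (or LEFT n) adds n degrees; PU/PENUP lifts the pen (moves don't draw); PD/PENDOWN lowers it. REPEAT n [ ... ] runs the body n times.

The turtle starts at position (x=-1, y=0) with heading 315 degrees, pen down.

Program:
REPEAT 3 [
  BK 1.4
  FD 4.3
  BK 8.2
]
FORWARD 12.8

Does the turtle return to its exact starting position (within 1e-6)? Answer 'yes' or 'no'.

Answer: no

Derivation:
Executing turtle program step by step:
Start: pos=(-1,0), heading=315, pen down
REPEAT 3 [
  -- iteration 1/3 --
  BK 1.4: (-1,0) -> (-1.99,0.99) [heading=315, draw]
  FD 4.3: (-1.99,0.99) -> (1.051,-2.051) [heading=315, draw]
  BK 8.2: (1.051,-2.051) -> (-4.748,3.748) [heading=315, draw]
  -- iteration 2/3 --
  BK 1.4: (-4.748,3.748) -> (-5.738,4.738) [heading=315, draw]
  FD 4.3: (-5.738,4.738) -> (-2.697,1.697) [heading=315, draw]
  BK 8.2: (-2.697,1.697) -> (-8.495,7.495) [heading=315, draw]
  -- iteration 3/3 --
  BK 1.4: (-8.495,7.495) -> (-9.485,8.485) [heading=315, draw]
  FD 4.3: (-9.485,8.485) -> (-6.445,5.445) [heading=315, draw]
  BK 8.2: (-6.445,5.445) -> (-12.243,11.243) [heading=315, draw]
]
FD 12.8: (-12.243,11.243) -> (-3.192,2.192) [heading=315, draw]
Final: pos=(-3.192,2.192), heading=315, 10 segment(s) drawn

Start position: (-1, 0)
Final position: (-3.192, 2.192)
Distance = 3.1; >= 1e-6 -> NOT closed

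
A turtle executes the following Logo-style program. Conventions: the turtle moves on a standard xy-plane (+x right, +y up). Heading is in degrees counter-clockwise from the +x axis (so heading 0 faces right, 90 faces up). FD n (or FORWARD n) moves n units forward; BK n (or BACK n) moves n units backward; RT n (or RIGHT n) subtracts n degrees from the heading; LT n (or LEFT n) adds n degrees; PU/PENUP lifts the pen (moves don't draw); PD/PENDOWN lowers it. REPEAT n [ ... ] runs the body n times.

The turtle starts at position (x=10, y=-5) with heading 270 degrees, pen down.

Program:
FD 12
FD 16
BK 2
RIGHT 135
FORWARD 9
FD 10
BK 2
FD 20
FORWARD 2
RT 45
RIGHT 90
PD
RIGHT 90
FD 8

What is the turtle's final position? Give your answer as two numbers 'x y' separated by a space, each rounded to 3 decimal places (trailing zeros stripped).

Executing turtle program step by step:
Start: pos=(10,-5), heading=270, pen down
FD 12: (10,-5) -> (10,-17) [heading=270, draw]
FD 16: (10,-17) -> (10,-33) [heading=270, draw]
BK 2: (10,-33) -> (10,-31) [heading=270, draw]
RT 135: heading 270 -> 135
FD 9: (10,-31) -> (3.636,-24.636) [heading=135, draw]
FD 10: (3.636,-24.636) -> (-3.435,-17.565) [heading=135, draw]
BK 2: (-3.435,-17.565) -> (-2.021,-18.979) [heading=135, draw]
FD 20: (-2.021,-18.979) -> (-16.163,-4.837) [heading=135, draw]
FD 2: (-16.163,-4.837) -> (-17.577,-3.423) [heading=135, draw]
RT 45: heading 135 -> 90
RT 90: heading 90 -> 0
PD: pen down
RT 90: heading 0 -> 270
FD 8: (-17.577,-3.423) -> (-17.577,-11.423) [heading=270, draw]
Final: pos=(-17.577,-11.423), heading=270, 9 segment(s) drawn

Answer: -17.577 -11.423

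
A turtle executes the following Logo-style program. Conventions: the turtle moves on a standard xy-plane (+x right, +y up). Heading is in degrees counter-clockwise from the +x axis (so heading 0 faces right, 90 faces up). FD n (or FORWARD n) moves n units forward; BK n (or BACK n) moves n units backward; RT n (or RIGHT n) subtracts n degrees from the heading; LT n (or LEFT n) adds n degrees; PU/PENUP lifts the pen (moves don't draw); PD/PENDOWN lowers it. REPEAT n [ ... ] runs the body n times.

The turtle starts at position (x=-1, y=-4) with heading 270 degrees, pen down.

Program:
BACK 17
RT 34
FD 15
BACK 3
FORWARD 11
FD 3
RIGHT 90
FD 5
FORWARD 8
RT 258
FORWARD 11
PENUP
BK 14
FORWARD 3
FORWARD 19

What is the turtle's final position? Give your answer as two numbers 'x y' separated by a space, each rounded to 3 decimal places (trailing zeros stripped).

Answer: -33.434 -18.902

Derivation:
Executing turtle program step by step:
Start: pos=(-1,-4), heading=270, pen down
BK 17: (-1,-4) -> (-1,13) [heading=270, draw]
RT 34: heading 270 -> 236
FD 15: (-1,13) -> (-9.388,0.564) [heading=236, draw]
BK 3: (-9.388,0.564) -> (-7.71,3.052) [heading=236, draw]
FD 11: (-7.71,3.052) -> (-13.861,-6.068) [heading=236, draw]
FD 3: (-13.861,-6.068) -> (-15.539,-8.555) [heading=236, draw]
RT 90: heading 236 -> 146
FD 5: (-15.539,-8.555) -> (-19.684,-5.759) [heading=146, draw]
FD 8: (-19.684,-5.759) -> (-26.317,-1.285) [heading=146, draw]
RT 258: heading 146 -> 248
FD 11: (-26.317,-1.285) -> (-30.437,-11.484) [heading=248, draw]
PU: pen up
BK 14: (-30.437,-11.484) -> (-25.193,1.496) [heading=248, move]
FD 3: (-25.193,1.496) -> (-26.317,-1.285) [heading=248, move]
FD 19: (-26.317,-1.285) -> (-33.434,-18.902) [heading=248, move]
Final: pos=(-33.434,-18.902), heading=248, 8 segment(s) drawn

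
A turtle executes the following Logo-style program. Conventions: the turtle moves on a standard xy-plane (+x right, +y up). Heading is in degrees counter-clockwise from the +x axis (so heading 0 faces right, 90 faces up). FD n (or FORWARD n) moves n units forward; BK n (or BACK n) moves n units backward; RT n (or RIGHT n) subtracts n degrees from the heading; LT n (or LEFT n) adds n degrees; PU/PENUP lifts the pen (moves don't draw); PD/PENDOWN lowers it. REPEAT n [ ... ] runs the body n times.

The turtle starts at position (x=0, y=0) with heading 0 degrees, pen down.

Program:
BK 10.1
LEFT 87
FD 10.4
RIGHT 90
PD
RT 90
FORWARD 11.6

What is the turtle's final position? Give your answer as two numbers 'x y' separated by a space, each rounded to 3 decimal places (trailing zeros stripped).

Answer: -10.163 -1.198

Derivation:
Executing turtle program step by step:
Start: pos=(0,0), heading=0, pen down
BK 10.1: (0,0) -> (-10.1,0) [heading=0, draw]
LT 87: heading 0 -> 87
FD 10.4: (-10.1,0) -> (-9.556,10.386) [heading=87, draw]
RT 90: heading 87 -> 357
PD: pen down
RT 90: heading 357 -> 267
FD 11.6: (-9.556,10.386) -> (-10.163,-1.198) [heading=267, draw]
Final: pos=(-10.163,-1.198), heading=267, 3 segment(s) drawn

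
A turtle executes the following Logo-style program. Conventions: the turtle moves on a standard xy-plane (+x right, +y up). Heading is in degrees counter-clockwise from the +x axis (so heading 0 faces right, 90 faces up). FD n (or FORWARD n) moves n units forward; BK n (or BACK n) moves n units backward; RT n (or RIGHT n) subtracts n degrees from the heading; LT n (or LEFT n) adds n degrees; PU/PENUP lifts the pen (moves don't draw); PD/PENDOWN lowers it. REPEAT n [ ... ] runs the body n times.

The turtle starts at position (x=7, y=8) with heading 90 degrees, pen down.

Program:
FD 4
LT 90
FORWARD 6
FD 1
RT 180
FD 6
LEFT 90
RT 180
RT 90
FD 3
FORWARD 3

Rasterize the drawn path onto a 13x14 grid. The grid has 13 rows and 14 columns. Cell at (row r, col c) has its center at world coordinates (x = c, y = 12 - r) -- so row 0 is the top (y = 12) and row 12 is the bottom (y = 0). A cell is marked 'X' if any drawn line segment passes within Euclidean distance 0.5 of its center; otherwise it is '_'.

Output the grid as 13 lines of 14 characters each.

Segment 0: (7,8) -> (7,12)
Segment 1: (7,12) -> (1,12)
Segment 2: (1,12) -> (0,12)
Segment 3: (0,12) -> (6,12)
Segment 4: (6,12) -> (3,12)
Segment 5: (3,12) -> (0,12)

Answer: XXXXXXXX______
_______X______
_______X______
_______X______
_______X______
______________
______________
______________
______________
______________
______________
______________
______________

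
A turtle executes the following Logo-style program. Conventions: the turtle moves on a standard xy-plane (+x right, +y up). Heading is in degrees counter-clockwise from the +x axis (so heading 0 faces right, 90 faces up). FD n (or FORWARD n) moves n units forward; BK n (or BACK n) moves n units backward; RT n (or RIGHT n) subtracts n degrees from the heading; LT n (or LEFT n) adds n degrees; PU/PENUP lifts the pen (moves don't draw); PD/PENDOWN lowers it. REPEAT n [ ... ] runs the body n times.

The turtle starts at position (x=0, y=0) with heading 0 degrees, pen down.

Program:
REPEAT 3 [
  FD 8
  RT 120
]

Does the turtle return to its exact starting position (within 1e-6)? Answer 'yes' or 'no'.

Executing turtle program step by step:
Start: pos=(0,0), heading=0, pen down
REPEAT 3 [
  -- iteration 1/3 --
  FD 8: (0,0) -> (8,0) [heading=0, draw]
  RT 120: heading 0 -> 240
  -- iteration 2/3 --
  FD 8: (8,0) -> (4,-6.928) [heading=240, draw]
  RT 120: heading 240 -> 120
  -- iteration 3/3 --
  FD 8: (4,-6.928) -> (0,0) [heading=120, draw]
  RT 120: heading 120 -> 0
]
Final: pos=(0,0), heading=0, 3 segment(s) drawn

Start position: (0, 0)
Final position: (0, 0)
Distance = 0; < 1e-6 -> CLOSED

Answer: yes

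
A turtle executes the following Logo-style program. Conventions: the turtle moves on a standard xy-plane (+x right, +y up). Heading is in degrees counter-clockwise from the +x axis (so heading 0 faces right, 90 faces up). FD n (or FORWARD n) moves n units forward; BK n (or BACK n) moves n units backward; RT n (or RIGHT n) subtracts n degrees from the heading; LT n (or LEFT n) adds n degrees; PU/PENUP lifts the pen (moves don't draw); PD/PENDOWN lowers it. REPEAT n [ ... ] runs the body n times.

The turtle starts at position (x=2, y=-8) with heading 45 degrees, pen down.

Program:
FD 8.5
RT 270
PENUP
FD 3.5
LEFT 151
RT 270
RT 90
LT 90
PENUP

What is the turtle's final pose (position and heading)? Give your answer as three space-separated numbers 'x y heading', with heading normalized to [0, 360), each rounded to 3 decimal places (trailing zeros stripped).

Answer: 5.536 0.485 16

Derivation:
Executing turtle program step by step:
Start: pos=(2,-8), heading=45, pen down
FD 8.5: (2,-8) -> (8.01,-1.99) [heading=45, draw]
RT 270: heading 45 -> 135
PU: pen up
FD 3.5: (8.01,-1.99) -> (5.536,0.485) [heading=135, move]
LT 151: heading 135 -> 286
RT 270: heading 286 -> 16
RT 90: heading 16 -> 286
LT 90: heading 286 -> 16
PU: pen up
Final: pos=(5.536,0.485), heading=16, 1 segment(s) drawn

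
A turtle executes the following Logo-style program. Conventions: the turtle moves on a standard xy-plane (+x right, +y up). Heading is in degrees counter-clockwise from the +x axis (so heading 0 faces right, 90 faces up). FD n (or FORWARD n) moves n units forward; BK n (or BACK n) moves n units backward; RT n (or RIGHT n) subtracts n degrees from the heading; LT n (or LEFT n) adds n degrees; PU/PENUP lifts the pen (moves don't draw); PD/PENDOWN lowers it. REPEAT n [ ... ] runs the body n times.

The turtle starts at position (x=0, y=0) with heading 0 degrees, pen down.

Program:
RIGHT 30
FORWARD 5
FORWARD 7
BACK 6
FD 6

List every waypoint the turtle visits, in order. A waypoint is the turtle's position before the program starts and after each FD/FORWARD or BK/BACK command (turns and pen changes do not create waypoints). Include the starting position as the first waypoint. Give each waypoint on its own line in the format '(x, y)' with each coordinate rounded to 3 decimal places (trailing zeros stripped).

Executing turtle program step by step:
Start: pos=(0,0), heading=0, pen down
RT 30: heading 0 -> 330
FD 5: (0,0) -> (4.33,-2.5) [heading=330, draw]
FD 7: (4.33,-2.5) -> (10.392,-6) [heading=330, draw]
BK 6: (10.392,-6) -> (5.196,-3) [heading=330, draw]
FD 6: (5.196,-3) -> (10.392,-6) [heading=330, draw]
Final: pos=(10.392,-6), heading=330, 4 segment(s) drawn
Waypoints (5 total):
(0, 0)
(4.33, -2.5)
(10.392, -6)
(5.196, -3)
(10.392, -6)

Answer: (0, 0)
(4.33, -2.5)
(10.392, -6)
(5.196, -3)
(10.392, -6)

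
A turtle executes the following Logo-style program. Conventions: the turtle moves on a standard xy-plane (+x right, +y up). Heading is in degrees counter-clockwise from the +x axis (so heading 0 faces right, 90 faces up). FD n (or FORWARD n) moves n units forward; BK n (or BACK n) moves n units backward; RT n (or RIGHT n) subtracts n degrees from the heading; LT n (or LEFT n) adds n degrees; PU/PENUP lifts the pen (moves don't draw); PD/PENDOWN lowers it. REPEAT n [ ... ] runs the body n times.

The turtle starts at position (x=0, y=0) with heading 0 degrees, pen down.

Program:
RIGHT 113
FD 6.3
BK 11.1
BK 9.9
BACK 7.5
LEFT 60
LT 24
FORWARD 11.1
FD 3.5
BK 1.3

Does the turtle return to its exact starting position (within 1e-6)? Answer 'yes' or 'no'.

Answer: no

Derivation:
Executing turtle program step by step:
Start: pos=(0,0), heading=0, pen down
RT 113: heading 0 -> 247
FD 6.3: (0,0) -> (-2.462,-5.799) [heading=247, draw]
BK 11.1: (-2.462,-5.799) -> (1.876,4.418) [heading=247, draw]
BK 9.9: (1.876,4.418) -> (5.744,13.531) [heading=247, draw]
BK 7.5: (5.744,13.531) -> (8.674,20.435) [heading=247, draw]
LT 60: heading 247 -> 307
LT 24: heading 307 -> 331
FD 11.1: (8.674,20.435) -> (18.383,15.054) [heading=331, draw]
FD 3.5: (18.383,15.054) -> (21.444,13.357) [heading=331, draw]
BK 1.3: (21.444,13.357) -> (20.307,13.987) [heading=331, draw]
Final: pos=(20.307,13.987), heading=331, 7 segment(s) drawn

Start position: (0, 0)
Final position: (20.307, 13.987)
Distance = 24.658; >= 1e-6 -> NOT closed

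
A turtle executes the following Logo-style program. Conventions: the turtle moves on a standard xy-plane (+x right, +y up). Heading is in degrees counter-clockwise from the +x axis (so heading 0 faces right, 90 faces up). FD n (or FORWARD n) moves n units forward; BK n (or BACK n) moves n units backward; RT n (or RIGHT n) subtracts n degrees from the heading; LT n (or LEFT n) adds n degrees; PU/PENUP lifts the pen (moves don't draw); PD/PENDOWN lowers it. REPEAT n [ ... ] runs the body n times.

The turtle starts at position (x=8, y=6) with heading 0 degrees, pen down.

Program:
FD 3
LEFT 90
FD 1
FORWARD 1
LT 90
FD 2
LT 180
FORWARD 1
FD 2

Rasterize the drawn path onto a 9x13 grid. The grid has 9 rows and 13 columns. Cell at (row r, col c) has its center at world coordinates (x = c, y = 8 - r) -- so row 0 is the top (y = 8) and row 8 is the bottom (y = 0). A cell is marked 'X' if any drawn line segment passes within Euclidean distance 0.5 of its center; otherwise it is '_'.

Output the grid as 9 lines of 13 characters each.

Segment 0: (8,6) -> (11,6)
Segment 1: (11,6) -> (11,7)
Segment 2: (11,7) -> (11,8)
Segment 3: (11,8) -> (9,8)
Segment 4: (9,8) -> (10,8)
Segment 5: (10,8) -> (12,8)

Answer: _________XXXX
___________X_
________XXXX_
_____________
_____________
_____________
_____________
_____________
_____________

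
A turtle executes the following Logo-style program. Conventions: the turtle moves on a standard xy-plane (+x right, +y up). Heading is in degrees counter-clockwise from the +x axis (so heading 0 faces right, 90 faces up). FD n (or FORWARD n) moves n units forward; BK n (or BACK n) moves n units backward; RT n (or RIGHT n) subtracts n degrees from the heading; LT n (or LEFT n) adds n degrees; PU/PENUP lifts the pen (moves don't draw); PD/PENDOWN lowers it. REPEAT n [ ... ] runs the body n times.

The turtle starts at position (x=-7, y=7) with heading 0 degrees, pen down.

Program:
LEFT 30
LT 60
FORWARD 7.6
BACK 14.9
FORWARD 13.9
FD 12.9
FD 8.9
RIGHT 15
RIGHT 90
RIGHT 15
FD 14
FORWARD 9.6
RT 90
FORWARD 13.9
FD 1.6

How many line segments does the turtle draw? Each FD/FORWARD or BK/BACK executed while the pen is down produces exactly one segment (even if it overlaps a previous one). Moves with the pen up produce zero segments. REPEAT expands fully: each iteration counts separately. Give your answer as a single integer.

Answer: 9

Derivation:
Executing turtle program step by step:
Start: pos=(-7,7), heading=0, pen down
LT 30: heading 0 -> 30
LT 60: heading 30 -> 90
FD 7.6: (-7,7) -> (-7,14.6) [heading=90, draw]
BK 14.9: (-7,14.6) -> (-7,-0.3) [heading=90, draw]
FD 13.9: (-7,-0.3) -> (-7,13.6) [heading=90, draw]
FD 12.9: (-7,13.6) -> (-7,26.5) [heading=90, draw]
FD 8.9: (-7,26.5) -> (-7,35.4) [heading=90, draw]
RT 15: heading 90 -> 75
RT 90: heading 75 -> 345
RT 15: heading 345 -> 330
FD 14: (-7,35.4) -> (5.124,28.4) [heading=330, draw]
FD 9.6: (5.124,28.4) -> (13.438,23.6) [heading=330, draw]
RT 90: heading 330 -> 240
FD 13.9: (13.438,23.6) -> (6.488,11.562) [heading=240, draw]
FD 1.6: (6.488,11.562) -> (5.688,10.177) [heading=240, draw]
Final: pos=(5.688,10.177), heading=240, 9 segment(s) drawn
Segments drawn: 9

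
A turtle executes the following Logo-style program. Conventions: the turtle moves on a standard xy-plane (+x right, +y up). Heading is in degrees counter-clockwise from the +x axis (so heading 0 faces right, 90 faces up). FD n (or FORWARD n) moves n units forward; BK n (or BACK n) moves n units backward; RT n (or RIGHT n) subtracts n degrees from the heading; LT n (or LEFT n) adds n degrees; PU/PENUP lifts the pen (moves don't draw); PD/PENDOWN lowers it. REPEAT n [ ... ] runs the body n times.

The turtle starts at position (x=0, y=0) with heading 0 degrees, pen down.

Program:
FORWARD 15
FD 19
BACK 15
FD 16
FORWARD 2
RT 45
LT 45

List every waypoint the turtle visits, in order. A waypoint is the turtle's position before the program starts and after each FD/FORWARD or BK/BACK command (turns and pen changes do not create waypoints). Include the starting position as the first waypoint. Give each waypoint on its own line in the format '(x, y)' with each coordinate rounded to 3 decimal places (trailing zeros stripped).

Answer: (0, 0)
(15, 0)
(34, 0)
(19, 0)
(35, 0)
(37, 0)

Derivation:
Executing turtle program step by step:
Start: pos=(0,0), heading=0, pen down
FD 15: (0,0) -> (15,0) [heading=0, draw]
FD 19: (15,0) -> (34,0) [heading=0, draw]
BK 15: (34,0) -> (19,0) [heading=0, draw]
FD 16: (19,0) -> (35,0) [heading=0, draw]
FD 2: (35,0) -> (37,0) [heading=0, draw]
RT 45: heading 0 -> 315
LT 45: heading 315 -> 0
Final: pos=(37,0), heading=0, 5 segment(s) drawn
Waypoints (6 total):
(0, 0)
(15, 0)
(34, 0)
(19, 0)
(35, 0)
(37, 0)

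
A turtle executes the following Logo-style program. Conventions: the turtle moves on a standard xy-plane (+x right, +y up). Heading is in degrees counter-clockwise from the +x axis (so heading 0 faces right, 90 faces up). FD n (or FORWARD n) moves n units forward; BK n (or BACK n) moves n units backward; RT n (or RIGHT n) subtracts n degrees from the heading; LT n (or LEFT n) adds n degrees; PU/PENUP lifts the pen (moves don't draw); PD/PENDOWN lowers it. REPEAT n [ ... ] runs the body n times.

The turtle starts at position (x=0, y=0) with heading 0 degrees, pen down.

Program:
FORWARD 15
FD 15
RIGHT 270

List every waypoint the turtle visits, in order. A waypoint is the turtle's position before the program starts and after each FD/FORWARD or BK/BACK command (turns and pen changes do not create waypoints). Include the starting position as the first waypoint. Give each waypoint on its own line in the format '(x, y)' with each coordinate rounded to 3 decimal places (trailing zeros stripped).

Executing turtle program step by step:
Start: pos=(0,0), heading=0, pen down
FD 15: (0,0) -> (15,0) [heading=0, draw]
FD 15: (15,0) -> (30,0) [heading=0, draw]
RT 270: heading 0 -> 90
Final: pos=(30,0), heading=90, 2 segment(s) drawn
Waypoints (3 total):
(0, 0)
(15, 0)
(30, 0)

Answer: (0, 0)
(15, 0)
(30, 0)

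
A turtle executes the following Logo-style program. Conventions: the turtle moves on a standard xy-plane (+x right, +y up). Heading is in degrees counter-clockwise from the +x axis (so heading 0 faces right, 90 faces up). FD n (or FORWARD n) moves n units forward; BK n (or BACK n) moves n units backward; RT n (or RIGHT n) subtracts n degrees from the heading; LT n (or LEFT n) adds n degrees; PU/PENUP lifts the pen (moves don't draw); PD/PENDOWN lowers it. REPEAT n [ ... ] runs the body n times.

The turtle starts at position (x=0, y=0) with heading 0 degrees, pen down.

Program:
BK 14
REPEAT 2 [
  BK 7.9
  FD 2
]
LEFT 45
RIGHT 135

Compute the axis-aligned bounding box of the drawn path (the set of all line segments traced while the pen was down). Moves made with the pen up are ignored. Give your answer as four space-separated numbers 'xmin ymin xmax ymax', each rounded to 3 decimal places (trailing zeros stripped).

Executing turtle program step by step:
Start: pos=(0,0), heading=0, pen down
BK 14: (0,0) -> (-14,0) [heading=0, draw]
REPEAT 2 [
  -- iteration 1/2 --
  BK 7.9: (-14,0) -> (-21.9,0) [heading=0, draw]
  FD 2: (-21.9,0) -> (-19.9,0) [heading=0, draw]
  -- iteration 2/2 --
  BK 7.9: (-19.9,0) -> (-27.8,0) [heading=0, draw]
  FD 2: (-27.8,0) -> (-25.8,0) [heading=0, draw]
]
LT 45: heading 0 -> 45
RT 135: heading 45 -> 270
Final: pos=(-25.8,0), heading=270, 5 segment(s) drawn

Segment endpoints: x in {-27.8, -25.8, -21.9, -19.9, -14, 0}, y in {0}
xmin=-27.8, ymin=0, xmax=0, ymax=0

Answer: -27.8 0 0 0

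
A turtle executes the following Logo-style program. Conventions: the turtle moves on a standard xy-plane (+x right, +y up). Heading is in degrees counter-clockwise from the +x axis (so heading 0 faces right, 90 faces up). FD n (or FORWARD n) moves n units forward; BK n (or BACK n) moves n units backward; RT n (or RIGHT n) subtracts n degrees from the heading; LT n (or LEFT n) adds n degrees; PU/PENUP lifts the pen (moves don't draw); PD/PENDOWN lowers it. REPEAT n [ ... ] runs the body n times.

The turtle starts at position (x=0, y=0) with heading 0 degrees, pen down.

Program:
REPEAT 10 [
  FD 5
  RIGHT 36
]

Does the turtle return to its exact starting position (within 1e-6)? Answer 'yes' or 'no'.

Answer: yes

Derivation:
Executing turtle program step by step:
Start: pos=(0,0), heading=0, pen down
REPEAT 10 [
  -- iteration 1/10 --
  FD 5: (0,0) -> (5,0) [heading=0, draw]
  RT 36: heading 0 -> 324
  -- iteration 2/10 --
  FD 5: (5,0) -> (9.045,-2.939) [heading=324, draw]
  RT 36: heading 324 -> 288
  -- iteration 3/10 --
  FD 5: (9.045,-2.939) -> (10.59,-7.694) [heading=288, draw]
  RT 36: heading 288 -> 252
  -- iteration 4/10 --
  FD 5: (10.59,-7.694) -> (9.045,-12.449) [heading=252, draw]
  RT 36: heading 252 -> 216
  -- iteration 5/10 --
  FD 5: (9.045,-12.449) -> (5,-15.388) [heading=216, draw]
  RT 36: heading 216 -> 180
  -- iteration 6/10 --
  FD 5: (5,-15.388) -> (0,-15.388) [heading=180, draw]
  RT 36: heading 180 -> 144
  -- iteration 7/10 --
  FD 5: (0,-15.388) -> (-4.045,-12.449) [heading=144, draw]
  RT 36: heading 144 -> 108
  -- iteration 8/10 --
  FD 5: (-4.045,-12.449) -> (-5.59,-7.694) [heading=108, draw]
  RT 36: heading 108 -> 72
  -- iteration 9/10 --
  FD 5: (-5.59,-7.694) -> (-4.045,-2.939) [heading=72, draw]
  RT 36: heading 72 -> 36
  -- iteration 10/10 --
  FD 5: (-4.045,-2.939) -> (0,0) [heading=36, draw]
  RT 36: heading 36 -> 0
]
Final: pos=(0,0), heading=0, 10 segment(s) drawn

Start position: (0, 0)
Final position: (0, 0)
Distance = 0; < 1e-6 -> CLOSED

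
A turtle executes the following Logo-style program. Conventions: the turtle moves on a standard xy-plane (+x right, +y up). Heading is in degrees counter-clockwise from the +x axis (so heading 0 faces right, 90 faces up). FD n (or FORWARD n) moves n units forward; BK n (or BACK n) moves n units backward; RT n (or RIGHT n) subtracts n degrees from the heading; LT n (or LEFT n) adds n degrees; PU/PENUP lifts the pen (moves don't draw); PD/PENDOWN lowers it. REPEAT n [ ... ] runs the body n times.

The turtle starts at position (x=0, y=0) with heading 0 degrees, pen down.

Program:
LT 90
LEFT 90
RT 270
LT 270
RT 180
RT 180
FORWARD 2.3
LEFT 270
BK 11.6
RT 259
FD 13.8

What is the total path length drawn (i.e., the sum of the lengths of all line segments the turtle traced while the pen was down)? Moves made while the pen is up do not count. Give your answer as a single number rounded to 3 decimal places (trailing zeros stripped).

Answer: 27.7

Derivation:
Executing turtle program step by step:
Start: pos=(0,0), heading=0, pen down
LT 90: heading 0 -> 90
LT 90: heading 90 -> 180
RT 270: heading 180 -> 270
LT 270: heading 270 -> 180
RT 180: heading 180 -> 0
RT 180: heading 0 -> 180
FD 2.3: (0,0) -> (-2.3,0) [heading=180, draw]
LT 270: heading 180 -> 90
BK 11.6: (-2.3,0) -> (-2.3,-11.6) [heading=90, draw]
RT 259: heading 90 -> 191
FD 13.8: (-2.3,-11.6) -> (-15.846,-14.233) [heading=191, draw]
Final: pos=(-15.846,-14.233), heading=191, 3 segment(s) drawn

Segment lengths:
  seg 1: (0,0) -> (-2.3,0), length = 2.3
  seg 2: (-2.3,0) -> (-2.3,-11.6), length = 11.6
  seg 3: (-2.3,-11.6) -> (-15.846,-14.233), length = 13.8
Total = 27.7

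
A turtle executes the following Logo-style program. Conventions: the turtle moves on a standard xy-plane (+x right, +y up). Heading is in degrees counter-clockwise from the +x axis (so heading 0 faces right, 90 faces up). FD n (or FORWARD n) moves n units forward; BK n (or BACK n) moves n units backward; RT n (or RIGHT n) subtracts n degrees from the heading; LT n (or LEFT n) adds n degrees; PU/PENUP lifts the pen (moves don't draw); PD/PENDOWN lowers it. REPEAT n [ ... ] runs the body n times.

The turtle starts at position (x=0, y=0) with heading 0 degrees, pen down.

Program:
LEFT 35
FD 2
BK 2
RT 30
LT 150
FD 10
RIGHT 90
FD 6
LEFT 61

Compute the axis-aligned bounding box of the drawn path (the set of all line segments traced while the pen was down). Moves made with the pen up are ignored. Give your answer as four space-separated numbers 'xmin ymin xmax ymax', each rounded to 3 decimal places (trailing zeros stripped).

Executing turtle program step by step:
Start: pos=(0,0), heading=0, pen down
LT 35: heading 0 -> 35
FD 2: (0,0) -> (1.638,1.147) [heading=35, draw]
BK 2: (1.638,1.147) -> (0,0) [heading=35, draw]
RT 30: heading 35 -> 5
LT 150: heading 5 -> 155
FD 10: (0,0) -> (-9.063,4.226) [heading=155, draw]
RT 90: heading 155 -> 65
FD 6: (-9.063,4.226) -> (-6.527,9.664) [heading=65, draw]
LT 61: heading 65 -> 126
Final: pos=(-6.527,9.664), heading=126, 4 segment(s) drawn

Segment endpoints: x in {-9.063, -6.527, 0, 1.638}, y in {0, 1.147, 4.226, 9.664}
xmin=-9.063, ymin=0, xmax=1.638, ymax=9.664

Answer: -9.063 0 1.638 9.664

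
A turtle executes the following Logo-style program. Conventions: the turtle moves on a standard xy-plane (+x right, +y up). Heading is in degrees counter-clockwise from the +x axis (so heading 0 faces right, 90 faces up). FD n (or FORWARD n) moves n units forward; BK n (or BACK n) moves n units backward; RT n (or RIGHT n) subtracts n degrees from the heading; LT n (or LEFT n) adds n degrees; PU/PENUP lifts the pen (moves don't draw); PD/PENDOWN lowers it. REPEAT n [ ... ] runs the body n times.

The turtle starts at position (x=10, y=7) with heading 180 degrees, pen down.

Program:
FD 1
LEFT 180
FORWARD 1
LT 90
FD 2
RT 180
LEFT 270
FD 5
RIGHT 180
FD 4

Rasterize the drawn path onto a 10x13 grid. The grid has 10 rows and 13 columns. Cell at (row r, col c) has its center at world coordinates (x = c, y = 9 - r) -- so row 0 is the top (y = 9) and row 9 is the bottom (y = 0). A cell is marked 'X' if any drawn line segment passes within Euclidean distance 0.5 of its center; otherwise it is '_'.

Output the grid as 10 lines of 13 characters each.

Segment 0: (10,7) -> (9,7)
Segment 1: (9,7) -> (10,7)
Segment 2: (10,7) -> (10,9)
Segment 3: (10,9) -> (5,9)
Segment 4: (5,9) -> (9,9)

Answer: _____XXXXXX__
__________X__
_________XX__
_____________
_____________
_____________
_____________
_____________
_____________
_____________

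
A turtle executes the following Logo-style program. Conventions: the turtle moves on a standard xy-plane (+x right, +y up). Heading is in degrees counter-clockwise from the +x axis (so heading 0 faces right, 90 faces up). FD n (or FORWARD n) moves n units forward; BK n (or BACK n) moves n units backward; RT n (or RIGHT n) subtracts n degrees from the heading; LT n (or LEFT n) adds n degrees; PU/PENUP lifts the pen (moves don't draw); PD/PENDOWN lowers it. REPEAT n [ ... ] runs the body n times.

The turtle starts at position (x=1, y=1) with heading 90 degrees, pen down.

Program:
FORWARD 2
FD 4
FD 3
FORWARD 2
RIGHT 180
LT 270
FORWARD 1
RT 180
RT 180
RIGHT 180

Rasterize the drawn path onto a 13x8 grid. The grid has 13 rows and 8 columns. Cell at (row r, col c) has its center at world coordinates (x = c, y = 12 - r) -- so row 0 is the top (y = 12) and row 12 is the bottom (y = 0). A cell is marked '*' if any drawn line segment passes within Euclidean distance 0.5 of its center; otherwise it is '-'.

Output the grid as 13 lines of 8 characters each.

Segment 0: (1,1) -> (1,3)
Segment 1: (1,3) -> (1,7)
Segment 2: (1,7) -> (1,10)
Segment 3: (1,10) -> (1,12)
Segment 4: (1,12) -> (0,12)

Answer: **------
-*------
-*------
-*------
-*------
-*------
-*------
-*------
-*------
-*------
-*------
-*------
--------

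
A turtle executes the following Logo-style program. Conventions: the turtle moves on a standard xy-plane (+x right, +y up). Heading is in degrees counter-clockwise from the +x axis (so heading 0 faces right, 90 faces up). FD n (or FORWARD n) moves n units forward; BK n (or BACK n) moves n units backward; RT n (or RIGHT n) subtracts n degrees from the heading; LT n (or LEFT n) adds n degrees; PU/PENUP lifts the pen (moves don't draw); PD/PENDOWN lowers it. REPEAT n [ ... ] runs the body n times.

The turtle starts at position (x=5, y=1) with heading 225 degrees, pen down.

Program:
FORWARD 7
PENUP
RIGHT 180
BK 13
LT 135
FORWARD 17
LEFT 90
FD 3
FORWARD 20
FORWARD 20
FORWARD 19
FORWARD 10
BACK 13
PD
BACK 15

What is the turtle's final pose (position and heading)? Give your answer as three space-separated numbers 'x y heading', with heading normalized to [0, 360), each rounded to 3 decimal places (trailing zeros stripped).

Answer: -26.142 -57.142 270

Derivation:
Executing turtle program step by step:
Start: pos=(5,1), heading=225, pen down
FD 7: (5,1) -> (0.05,-3.95) [heading=225, draw]
PU: pen up
RT 180: heading 225 -> 45
BK 13: (0.05,-3.95) -> (-9.142,-13.142) [heading=45, move]
LT 135: heading 45 -> 180
FD 17: (-9.142,-13.142) -> (-26.142,-13.142) [heading=180, move]
LT 90: heading 180 -> 270
FD 3: (-26.142,-13.142) -> (-26.142,-16.142) [heading=270, move]
FD 20: (-26.142,-16.142) -> (-26.142,-36.142) [heading=270, move]
FD 20: (-26.142,-36.142) -> (-26.142,-56.142) [heading=270, move]
FD 19: (-26.142,-56.142) -> (-26.142,-75.142) [heading=270, move]
FD 10: (-26.142,-75.142) -> (-26.142,-85.142) [heading=270, move]
BK 13: (-26.142,-85.142) -> (-26.142,-72.142) [heading=270, move]
PD: pen down
BK 15: (-26.142,-72.142) -> (-26.142,-57.142) [heading=270, draw]
Final: pos=(-26.142,-57.142), heading=270, 2 segment(s) drawn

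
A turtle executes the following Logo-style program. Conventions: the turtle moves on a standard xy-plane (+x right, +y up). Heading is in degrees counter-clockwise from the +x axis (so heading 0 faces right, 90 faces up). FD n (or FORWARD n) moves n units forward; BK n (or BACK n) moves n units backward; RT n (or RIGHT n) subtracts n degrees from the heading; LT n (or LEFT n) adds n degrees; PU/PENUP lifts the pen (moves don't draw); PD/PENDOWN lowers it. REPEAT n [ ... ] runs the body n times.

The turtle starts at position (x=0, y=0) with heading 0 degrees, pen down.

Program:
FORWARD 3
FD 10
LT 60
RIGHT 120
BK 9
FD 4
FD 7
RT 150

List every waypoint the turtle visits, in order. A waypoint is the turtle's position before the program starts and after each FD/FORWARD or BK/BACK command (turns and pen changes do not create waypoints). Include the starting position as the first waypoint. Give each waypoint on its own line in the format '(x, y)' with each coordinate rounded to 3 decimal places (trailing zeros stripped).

Answer: (0, 0)
(3, 0)
(13, 0)
(8.5, 7.794)
(10.5, 4.33)
(14, -1.732)

Derivation:
Executing turtle program step by step:
Start: pos=(0,0), heading=0, pen down
FD 3: (0,0) -> (3,0) [heading=0, draw]
FD 10: (3,0) -> (13,0) [heading=0, draw]
LT 60: heading 0 -> 60
RT 120: heading 60 -> 300
BK 9: (13,0) -> (8.5,7.794) [heading=300, draw]
FD 4: (8.5,7.794) -> (10.5,4.33) [heading=300, draw]
FD 7: (10.5,4.33) -> (14,-1.732) [heading=300, draw]
RT 150: heading 300 -> 150
Final: pos=(14,-1.732), heading=150, 5 segment(s) drawn
Waypoints (6 total):
(0, 0)
(3, 0)
(13, 0)
(8.5, 7.794)
(10.5, 4.33)
(14, -1.732)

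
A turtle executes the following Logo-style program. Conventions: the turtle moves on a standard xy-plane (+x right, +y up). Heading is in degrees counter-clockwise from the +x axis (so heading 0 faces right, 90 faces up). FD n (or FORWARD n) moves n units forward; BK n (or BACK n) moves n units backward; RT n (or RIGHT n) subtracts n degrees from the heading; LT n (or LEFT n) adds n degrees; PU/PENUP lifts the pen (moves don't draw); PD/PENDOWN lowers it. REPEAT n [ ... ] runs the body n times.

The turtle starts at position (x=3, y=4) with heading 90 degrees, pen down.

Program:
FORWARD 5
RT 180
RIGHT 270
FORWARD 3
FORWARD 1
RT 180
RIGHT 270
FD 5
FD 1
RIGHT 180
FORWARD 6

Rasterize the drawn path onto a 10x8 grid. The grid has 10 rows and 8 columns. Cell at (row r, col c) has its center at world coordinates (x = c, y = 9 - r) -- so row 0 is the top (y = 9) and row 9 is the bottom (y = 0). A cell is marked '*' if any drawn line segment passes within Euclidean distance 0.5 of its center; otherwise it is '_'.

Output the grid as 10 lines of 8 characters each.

Answer: ___*****
___*___*
___*___*
___*___*
___*___*
___*___*
_______*
________
________
________

Derivation:
Segment 0: (3,4) -> (3,9)
Segment 1: (3,9) -> (6,9)
Segment 2: (6,9) -> (7,9)
Segment 3: (7,9) -> (7,4)
Segment 4: (7,4) -> (7,3)
Segment 5: (7,3) -> (7,9)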